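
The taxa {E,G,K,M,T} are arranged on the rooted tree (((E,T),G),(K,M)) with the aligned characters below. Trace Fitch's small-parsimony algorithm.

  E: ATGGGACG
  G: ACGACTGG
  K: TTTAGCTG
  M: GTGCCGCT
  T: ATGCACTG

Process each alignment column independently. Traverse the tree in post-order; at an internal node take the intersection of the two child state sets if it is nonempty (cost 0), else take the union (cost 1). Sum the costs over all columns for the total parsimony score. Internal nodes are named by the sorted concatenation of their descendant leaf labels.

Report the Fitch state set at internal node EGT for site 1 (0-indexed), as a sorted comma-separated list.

site 0, node ET: E={A} ∩ T={A} → {A} (+0)
site 0, node EGT: ET={A} ∩ G={A} → {A} (+0)
site 0, node KM: K={T} ∪ M={G} → {G,T} (+1)
site 0, node EGKMT: EGT={A} ∪ KM={G,T} → {A,G,T} (+1)
site 1, node ET: E={T} ∩ T={T} → {T} (+0)
site 1, node EGT: ET={T} ∪ G={C} → {C,T} (+1)
site 1, node KM: K={T} ∩ M={T} → {T} (+0)
site 1, node EGKMT: EGT={C,T} ∩ KM={T} → {T} (+0)
site 2, node ET: E={G} ∩ T={G} → {G} (+0)
site 2, node EGT: ET={G} ∩ G={G} → {G} (+0)
site 2, node KM: K={T} ∪ M={G} → {G,T} (+1)
site 2, node EGKMT: EGT={G} ∩ KM={G,T} → {G} (+0)
site 3, node ET: E={G} ∪ T={C} → {C,G} (+1)
site 3, node EGT: ET={C,G} ∪ G={A} → {A,C,G} (+1)
site 3, node KM: K={A} ∪ M={C} → {A,C} (+1)
site 3, node EGKMT: EGT={A,C,G} ∩ KM={A,C} → {A,C} (+0)
site 4, node ET: E={G} ∪ T={A} → {A,G} (+1)
site 4, node EGT: ET={A,G} ∪ G={C} → {A,C,G} (+1)
site 4, node KM: K={G} ∪ M={C} → {C,G} (+1)
site 4, node EGKMT: EGT={A,C,G} ∩ KM={C,G} → {C,G} (+0)
site 5, node ET: E={A} ∪ T={C} → {A,C} (+1)
site 5, node EGT: ET={A,C} ∪ G={T} → {A,C,T} (+1)
site 5, node KM: K={C} ∪ M={G} → {C,G} (+1)
site 5, node EGKMT: EGT={A,C,T} ∩ KM={C,G} → {C} (+0)
site 6, node ET: E={C} ∪ T={T} → {C,T} (+1)
site 6, node EGT: ET={C,T} ∪ G={G} → {C,G,T} (+1)
site 6, node KM: K={T} ∪ M={C} → {C,T} (+1)
site 6, node EGKMT: EGT={C,G,T} ∩ KM={C,T} → {C,T} (+0)
site 7, node ET: E={G} ∩ T={G} → {G} (+0)
site 7, node EGT: ET={G} ∩ G={G} → {G} (+0)
site 7, node KM: K={G} ∪ M={T} → {G,T} (+1)
site 7, node EGKMT: EGT={G} ∩ KM={G,T} → {G} (+0)
per-site changes: [2, 1, 1, 3, 3, 3, 3, 1]; total = 17

C,T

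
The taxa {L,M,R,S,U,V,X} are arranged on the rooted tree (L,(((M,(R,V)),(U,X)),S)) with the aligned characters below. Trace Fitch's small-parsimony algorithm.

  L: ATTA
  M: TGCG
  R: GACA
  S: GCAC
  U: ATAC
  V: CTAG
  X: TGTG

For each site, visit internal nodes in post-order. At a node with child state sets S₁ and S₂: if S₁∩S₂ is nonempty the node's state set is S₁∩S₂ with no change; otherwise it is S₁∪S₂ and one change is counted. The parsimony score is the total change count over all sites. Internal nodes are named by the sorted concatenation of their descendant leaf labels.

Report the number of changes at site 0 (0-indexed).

5

RV@0: {G} ∪ {C} = {C,G} (union, +1)
MRV@0: {T} ∪ {C,G} = {C,G,T} (union, +1)
UX@0: {A} ∪ {T} = {A,T} (union, +1)
MRUVX@0: {C,G,T} ∩ {A,T} = {T} (intersection, +0)
MRSUVX@0: {T} ∪ {G} = {G,T} (union, +1)
LMRSUVX@0: {A} ∪ {G,T} = {A,G,T} (union, +1)
RV@1: {A} ∪ {T} = {A,T} (union, +1)
MRV@1: {G} ∪ {A,T} = {A,G,T} (union, +1)
UX@1: {T} ∪ {G} = {G,T} (union, +1)
MRUVX@1: {A,G,T} ∩ {G,T} = {G,T} (intersection, +0)
MRSUVX@1: {G,T} ∪ {C} = {C,G,T} (union, +1)
LMRSUVX@1: {T} ∩ {C,G,T} = {T} (intersection, +0)
RV@2: {C} ∪ {A} = {A,C} (union, +1)
MRV@2: {C} ∩ {A,C} = {C} (intersection, +0)
UX@2: {A} ∪ {T} = {A,T} (union, +1)
MRUVX@2: {C} ∪ {A,T} = {A,C,T} (union, +1)
MRSUVX@2: {A,C,T} ∩ {A} = {A} (intersection, +0)
LMRSUVX@2: {T} ∪ {A} = {A,T} (union, +1)
RV@3: {A} ∪ {G} = {A,G} (union, +1)
MRV@3: {G} ∩ {A,G} = {G} (intersection, +0)
UX@3: {C} ∪ {G} = {C,G} (union, +1)
MRUVX@3: {G} ∩ {C,G} = {G} (intersection, +0)
MRSUVX@3: {G} ∪ {C} = {C,G} (union, +1)
LMRSUVX@3: {A} ∪ {C,G} = {A,C,G} (union, +1)
per-site changes: [5, 4, 4, 4]; total = 17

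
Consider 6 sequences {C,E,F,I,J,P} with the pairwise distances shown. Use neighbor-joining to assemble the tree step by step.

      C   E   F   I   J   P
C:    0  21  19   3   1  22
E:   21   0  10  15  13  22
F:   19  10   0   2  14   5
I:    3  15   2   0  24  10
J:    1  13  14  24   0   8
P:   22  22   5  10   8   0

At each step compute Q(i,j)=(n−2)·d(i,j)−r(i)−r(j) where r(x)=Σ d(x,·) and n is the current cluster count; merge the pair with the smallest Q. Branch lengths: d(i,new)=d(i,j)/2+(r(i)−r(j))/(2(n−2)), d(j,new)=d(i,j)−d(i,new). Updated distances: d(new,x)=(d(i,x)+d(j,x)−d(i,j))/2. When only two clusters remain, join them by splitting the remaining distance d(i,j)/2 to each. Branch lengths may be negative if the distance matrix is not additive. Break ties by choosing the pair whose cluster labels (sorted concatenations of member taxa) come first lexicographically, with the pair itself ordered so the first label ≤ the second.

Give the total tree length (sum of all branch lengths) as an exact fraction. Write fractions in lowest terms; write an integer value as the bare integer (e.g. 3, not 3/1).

step 1: merge (C,J) at d=1, Q=-122; branch lengths C→5/4, J→-1/4; new cluster CJ
  updated: d(CJ,E)=33/2, d(CJ,F)=16, d(CJ,I)=13, d(CJ,P)=29/2
step 2: merge (CJ,E) at d=33/2, Q=-74; branch lengths CJ→23/3, E→53/6; new cluster CEJ
  updated: d(CEJ,F)=19/4, d(CEJ,I)=23/4, d(CEJ,P)=10
step 3: merge (CEJ,I) at d=23/4, Q=-107/4; branch lengths CEJ→57/16, I→35/16; new cluster CEIJ
  updated: d(CEIJ,F)=1/2, d(CEIJ,P)=57/8
step 4: merge (CEIJ,F) at d=1/2, Q=-101/8; branch lengths CEIJ→21/16, F→-13/16; new cluster CEFIJ
  updated: d(CEFIJ,P)=93/16
step 5: merge (CEFIJ,P) at d=93/16; branch lengths CEFIJ→93/32, P→93/32; new cluster CEFIJP
final tree: (((((C:5/4,J:-1/4):23/3,E:53/6):57/16,I:35/16):21/16,F:-13/16):93/32,P:93/32)
total length: 473/16

473/16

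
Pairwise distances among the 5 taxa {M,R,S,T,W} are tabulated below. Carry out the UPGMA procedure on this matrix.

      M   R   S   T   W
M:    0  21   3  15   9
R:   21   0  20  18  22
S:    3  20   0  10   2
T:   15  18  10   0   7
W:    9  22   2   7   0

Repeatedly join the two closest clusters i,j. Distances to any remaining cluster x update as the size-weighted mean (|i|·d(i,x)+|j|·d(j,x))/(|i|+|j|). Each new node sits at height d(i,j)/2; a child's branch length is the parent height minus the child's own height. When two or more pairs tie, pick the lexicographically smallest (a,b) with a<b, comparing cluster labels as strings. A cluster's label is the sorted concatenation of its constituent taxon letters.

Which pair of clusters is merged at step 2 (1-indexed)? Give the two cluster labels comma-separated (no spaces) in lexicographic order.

M,SW

iteration 1: select S,W (d=2); attach at lengths (1, 1); label the merged cluster SW
  updated: d(M,SW)=6, d(R,SW)=21, d(SW,T)=17/2
iteration 2: select M,SW (d=6); attach at lengths (3, 2); label the merged cluster MSW
  updated: d(MSW,R)=21, d(MSW,T)=32/3
iteration 3: select MSW,T (d=32/3); attach at lengths (7/3, 16/3); label the merged cluster MSTW
  updated: d(MSTW,R)=81/4
iteration 4: select MSTW,R (d=81/4); attach at lengths (115/24, 81/8); label the merged cluster MRSTW
final tree: (((M:3,(S:1,W:1):2):7/3,T:16/3):115/24,R:81/8)
total length: 355/12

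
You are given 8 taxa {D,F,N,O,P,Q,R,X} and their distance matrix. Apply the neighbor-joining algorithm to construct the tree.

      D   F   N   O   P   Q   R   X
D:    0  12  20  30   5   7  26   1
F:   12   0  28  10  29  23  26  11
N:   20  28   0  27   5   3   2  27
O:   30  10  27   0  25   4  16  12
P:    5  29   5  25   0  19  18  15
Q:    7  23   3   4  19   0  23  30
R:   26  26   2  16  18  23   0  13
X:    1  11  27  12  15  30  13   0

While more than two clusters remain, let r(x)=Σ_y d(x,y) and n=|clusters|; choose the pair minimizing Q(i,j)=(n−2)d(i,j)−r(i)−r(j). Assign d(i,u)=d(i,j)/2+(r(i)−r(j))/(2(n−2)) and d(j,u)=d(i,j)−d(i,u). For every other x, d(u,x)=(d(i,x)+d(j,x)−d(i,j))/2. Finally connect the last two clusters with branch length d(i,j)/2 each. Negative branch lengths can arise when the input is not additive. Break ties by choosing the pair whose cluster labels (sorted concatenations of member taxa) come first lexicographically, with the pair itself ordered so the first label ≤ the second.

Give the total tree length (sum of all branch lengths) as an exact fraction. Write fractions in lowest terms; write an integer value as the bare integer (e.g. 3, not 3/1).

1. join N+R (d=2, Q=-224) ⇒ NR; edges |N|=0, |R|=2
  updated: d(D,NR)=22, d(F,NR)=26, d(NR,O)=41/2, d(NR,P)=21/2, d(NR,Q)=12, d(NR,X)=19
2. join O+Q (d=4, Q=-353/2) ⇒ OQ; edges |O|=53/20, |Q|=27/20
  updated: d(D,OQ)=33/2, d(F,OQ)=29/2, d(NR,OQ)=57/4, d(OQ,P)=20, d(OQ,X)=19
3. join NR+P (d=21/2, Q=-517/4) ⇒ NPR; edges |NR|=217/32, |P|=119/32
  updated: d(D,NPR)=33/4, d(F,NPR)=89/4, d(NPR,OQ)=95/8, d(NPR,X)=47/4
4. join NPR+OQ (d=95/8, Q=-643/8) ⇒ NOPQR; edges |NPR|=223/48, |OQ|=347/48
  updated: d(D,NOPQR)=103/16, d(F,NOPQR)=199/16, d(NOPQR,X)=151/16
5. join D+X (d=1, Q=-311/8) ⇒ DX; edges |D|=0, |X|=1
  updated: d(DX,F)=11, d(DX,NOPQR)=119/16
6. join DX+F (d=11, Q=-247/8) ⇒ DFX; edges |DX|=3, |F|=8
  updated: d(DFX,NOPQR)=71/16
7. join DFX+NOPQR (d=71/16) ⇒ DFNOPQRX; edges |DFX|=71/32, |NOPQR|=71/32
final tree: (((D:0,X:1):3,F:8):71/32,(((N:0,R:2):217/32,P:119/32):223/48,(O:53/20,Q:27/20):347/48):71/32)
total length: 717/16

717/16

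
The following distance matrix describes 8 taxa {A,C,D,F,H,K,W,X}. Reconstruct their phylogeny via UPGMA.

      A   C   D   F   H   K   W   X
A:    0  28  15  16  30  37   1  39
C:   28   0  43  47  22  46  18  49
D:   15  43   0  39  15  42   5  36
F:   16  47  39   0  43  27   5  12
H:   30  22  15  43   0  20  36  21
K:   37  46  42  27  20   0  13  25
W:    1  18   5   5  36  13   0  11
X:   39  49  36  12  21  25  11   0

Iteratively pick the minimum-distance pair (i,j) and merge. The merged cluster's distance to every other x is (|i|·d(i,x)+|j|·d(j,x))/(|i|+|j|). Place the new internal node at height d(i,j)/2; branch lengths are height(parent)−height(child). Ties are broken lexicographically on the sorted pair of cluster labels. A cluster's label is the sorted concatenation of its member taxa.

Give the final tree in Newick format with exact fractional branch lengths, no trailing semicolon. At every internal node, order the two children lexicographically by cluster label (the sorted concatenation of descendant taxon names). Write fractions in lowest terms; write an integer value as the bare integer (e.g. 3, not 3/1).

(((((A:1/2,W:1/2):9/2,D:5):43/6,(F:6,X:6):37/6):137/60,(H:10,K:10):89/20):507/140,C:253/14)

step 1: merge (A,W) at d=1; branch lengths A→1/2, W→1/2; new cluster AW
  updated: d(AW,C)=23, d(AW,D)=10, d(AW,F)=21/2, d(AW,H)=33, d(AW,K)=25, d(AW,X)=25
step 2: merge (AW,D) at d=10; branch lengths AW→9/2, D→5; new cluster ADW
  updated: d(ADW,C)=89/3, d(ADW,F)=20, d(ADW,H)=27, d(ADW,K)=92/3, d(ADW,X)=86/3
step 3: merge (F,X) at d=12; branch lengths F→6, X→6; new cluster FX
  updated: d(ADW,FX)=73/3, d(C,FX)=48, d(FX,H)=32, d(FX,K)=26
step 4: merge (H,K) at d=20; branch lengths H→10, K→10; new cluster HK
  updated: d(ADW,HK)=173/6, d(C,HK)=34, d(FX,HK)=29
step 5: merge (ADW,FX) at d=73/3; branch lengths ADW→43/6, FX→37/6; new cluster ADFWX
  updated: d(ADFWX,C)=37, d(ADFWX,HK)=289/10
step 6: merge (ADFWX,HK) at d=289/10; branch lengths ADFWX→137/60, HK→89/20; new cluster ADFHKWX
  updated: d(ADFHKWX,C)=253/7
step 7: merge (ADFHKWX,C) at d=253/7; branch lengths ADFHKWX→507/140, C→253/14; new cluster ACDFHKWX
final tree: (((((A:1/2,W:1/2):9/2,D:5):43/6,(F:6,X:6):37/6):137/60,(H:10,K:10):89/20):507/140,C:253/14)
total length: 35389/420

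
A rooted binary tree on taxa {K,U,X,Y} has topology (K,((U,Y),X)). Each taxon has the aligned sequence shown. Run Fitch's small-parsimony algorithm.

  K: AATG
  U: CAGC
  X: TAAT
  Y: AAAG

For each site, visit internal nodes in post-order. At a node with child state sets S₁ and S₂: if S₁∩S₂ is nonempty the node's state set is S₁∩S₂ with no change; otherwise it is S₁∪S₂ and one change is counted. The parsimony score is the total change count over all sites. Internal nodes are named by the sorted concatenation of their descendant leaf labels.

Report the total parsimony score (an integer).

6

UY@0: {C} ∪ {A} = {A,C} (union, +1)
UXY@0: {A,C} ∪ {T} = {A,C,T} (union, +1)
KUXY@0: {A} ∩ {A,C,T} = {A} (intersection, +0)
UY@1: {A} ∩ {A} = {A} (intersection, +0)
UXY@1: {A} ∩ {A} = {A} (intersection, +0)
KUXY@1: {A} ∩ {A} = {A} (intersection, +0)
UY@2: {G} ∪ {A} = {A,G} (union, +1)
UXY@2: {A,G} ∩ {A} = {A} (intersection, +0)
KUXY@2: {T} ∪ {A} = {A,T} (union, +1)
UY@3: {C} ∪ {G} = {C,G} (union, +1)
UXY@3: {C,G} ∪ {T} = {C,G,T} (union, +1)
KUXY@3: {G} ∩ {C,G,T} = {G} (intersection, +0)
per-site changes: [2, 0, 2, 2]; total = 6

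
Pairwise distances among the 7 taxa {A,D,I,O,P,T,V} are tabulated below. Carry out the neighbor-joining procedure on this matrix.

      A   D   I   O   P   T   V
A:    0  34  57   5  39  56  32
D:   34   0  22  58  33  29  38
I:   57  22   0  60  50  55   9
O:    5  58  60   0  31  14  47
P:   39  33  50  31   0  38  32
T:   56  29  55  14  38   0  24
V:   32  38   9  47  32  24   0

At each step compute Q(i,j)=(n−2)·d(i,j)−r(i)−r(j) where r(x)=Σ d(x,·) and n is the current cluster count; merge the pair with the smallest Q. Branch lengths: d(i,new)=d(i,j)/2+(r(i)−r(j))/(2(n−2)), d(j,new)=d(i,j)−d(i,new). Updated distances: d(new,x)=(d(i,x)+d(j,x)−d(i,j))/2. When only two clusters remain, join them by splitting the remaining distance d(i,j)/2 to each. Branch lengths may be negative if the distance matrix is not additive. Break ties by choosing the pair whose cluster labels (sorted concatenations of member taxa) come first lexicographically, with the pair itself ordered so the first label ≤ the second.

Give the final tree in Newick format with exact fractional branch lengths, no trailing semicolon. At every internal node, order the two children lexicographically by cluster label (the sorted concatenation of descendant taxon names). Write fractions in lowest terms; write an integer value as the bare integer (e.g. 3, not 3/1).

1. join A+O (d=5, Q=-413) ⇒ AO; edges |A|=33/10, |O|=17/10
  updated: d(AO,D)=87/2, d(AO,I)=56, d(AO,P)=65/2, d(AO,T)=65/2, d(AO,V)=37
2. join I+V (d=9, Q=-296) ⇒ IV; edges |I|=11, |V|=-2
  updated: d(AO,IV)=42, d(D,IV)=51/2, d(IV,P)=73/2, d(IV,T)=35
3. join D+IV (d=51/2, Q=-387/2) ⇒ DIV; edges |D|=137/12, |IV|=169/12
  updated: d(AO,DIV)=30, d(DIV,P)=22, d(DIV,T)=77/4
4. join AO+P (d=65/2, Q=-245/2) ⇒ AOP; edges |AO|=135/8, |P|=125/8
  updated: d(AOP,DIV)=39/4, d(AOP,T)=19
5. join AOP+DIV (d=39/4, Q=-48) ⇒ ADIOPV; edges |AOP|=19/4, |DIV|=5
  updated: d(ADIOPV,T)=57/4
6. join ADIOPV+T (d=57/4) ⇒ ADIOPTV; edges |ADIOPV|=57/8, |T|=57/8
final tree: ((((A:33/10,O:17/10):135/8,P:125/8):19/4,(D:137/12,(I:11,V:-2):169/12):5):57/8,T:57/8)
total length: 96

((((A:33/10,O:17/10):135/8,P:125/8):19/4,(D:137/12,(I:11,V:-2):169/12):5):57/8,T:57/8)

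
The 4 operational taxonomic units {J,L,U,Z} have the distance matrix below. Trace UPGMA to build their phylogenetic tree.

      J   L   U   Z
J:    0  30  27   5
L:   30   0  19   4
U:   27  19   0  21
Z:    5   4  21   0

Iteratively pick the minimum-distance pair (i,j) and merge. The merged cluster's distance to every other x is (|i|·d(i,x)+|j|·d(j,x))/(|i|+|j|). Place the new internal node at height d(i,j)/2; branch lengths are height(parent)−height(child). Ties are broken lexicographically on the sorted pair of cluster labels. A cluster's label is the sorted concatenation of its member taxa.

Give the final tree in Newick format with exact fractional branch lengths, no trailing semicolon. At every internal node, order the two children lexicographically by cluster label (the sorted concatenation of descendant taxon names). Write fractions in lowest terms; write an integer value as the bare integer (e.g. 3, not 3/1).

((J:35/4,(L:2,Z:2):27/4):29/12,U:67/6)

iteration 1: select L,Z (d=4); attach at lengths (2, 2); label the merged cluster LZ
  updated: d(J,LZ)=35/2, d(LZ,U)=20
iteration 2: select J,LZ (d=35/2); attach at lengths (35/4, 27/4); label the merged cluster JLZ
  updated: d(JLZ,U)=67/3
iteration 3: select JLZ,U (d=67/3); attach at lengths (29/12, 67/6); label the merged cluster JLUZ
final tree: ((J:35/4,(L:2,Z:2):27/4):29/12,U:67/6)
total length: 397/12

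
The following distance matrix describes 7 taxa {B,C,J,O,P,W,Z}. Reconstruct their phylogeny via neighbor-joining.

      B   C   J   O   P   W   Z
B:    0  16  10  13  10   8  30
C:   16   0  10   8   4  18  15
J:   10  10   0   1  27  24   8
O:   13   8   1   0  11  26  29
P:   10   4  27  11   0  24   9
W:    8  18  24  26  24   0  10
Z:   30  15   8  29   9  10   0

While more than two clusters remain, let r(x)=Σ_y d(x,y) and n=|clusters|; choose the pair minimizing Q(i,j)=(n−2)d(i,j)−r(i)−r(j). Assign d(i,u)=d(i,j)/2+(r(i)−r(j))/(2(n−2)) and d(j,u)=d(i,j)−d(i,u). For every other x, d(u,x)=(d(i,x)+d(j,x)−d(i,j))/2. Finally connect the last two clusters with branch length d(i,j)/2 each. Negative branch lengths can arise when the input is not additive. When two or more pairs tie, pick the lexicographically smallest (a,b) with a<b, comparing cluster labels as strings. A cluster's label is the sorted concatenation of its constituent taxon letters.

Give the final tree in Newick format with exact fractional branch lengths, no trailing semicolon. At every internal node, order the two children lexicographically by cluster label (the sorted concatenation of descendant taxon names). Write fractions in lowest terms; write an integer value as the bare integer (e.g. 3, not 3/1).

1. join J+O (d=1, Q=-163) ⇒ JO; edges |J|=-3/10, |O|=13/10
  updated: d(B,JO)=11, d(C,JO)=17/2, d(JO,P)=37/2, d(JO,W)=49/2, d(JO,Z)=18
2. join B+W (d=8, Q=-255/2) ⇒ BW; edges |B|=45/16, |W|=83/16
  updated: d(BW,C)=13, d(BW,JO)=55/4, d(BW,P)=13, d(BW,Z)=16
3. join P+Z (d=9, Q=-151/2) ⇒ PZ; edges |P|=9/4, |Z|=27/4
  updated: d(BW,PZ)=10, d(C,PZ)=5, d(JO,PZ)=55/4
4. join BW+PZ (d=10, Q=-91/2) ⇒ BPWZ; edges |BW|=7, |PZ|=3
  updated: d(BPWZ,C)=4, d(BPWZ,JO)=35/4
5. join BPWZ+C (d=4, Q=-85/4) ⇒ BCPWZ; edges |BPWZ|=17/8, |C|=15/8
  updated: d(BCPWZ,JO)=53/8
6. join BCPWZ+JO (d=53/8) ⇒ BCJOPWZ; edges |BCPWZ|=53/16, |JO|=53/16
final tree: ((((B:45/16,W:83/16):7,(P:9/4,Z:27/4):3):17/8,C:15/8):53/16,(J:-3/10,O:13/10):53/16)
total length: 309/8

((((B:45/16,W:83/16):7,(P:9/4,Z:27/4):3):17/8,C:15/8):53/16,(J:-3/10,O:13/10):53/16)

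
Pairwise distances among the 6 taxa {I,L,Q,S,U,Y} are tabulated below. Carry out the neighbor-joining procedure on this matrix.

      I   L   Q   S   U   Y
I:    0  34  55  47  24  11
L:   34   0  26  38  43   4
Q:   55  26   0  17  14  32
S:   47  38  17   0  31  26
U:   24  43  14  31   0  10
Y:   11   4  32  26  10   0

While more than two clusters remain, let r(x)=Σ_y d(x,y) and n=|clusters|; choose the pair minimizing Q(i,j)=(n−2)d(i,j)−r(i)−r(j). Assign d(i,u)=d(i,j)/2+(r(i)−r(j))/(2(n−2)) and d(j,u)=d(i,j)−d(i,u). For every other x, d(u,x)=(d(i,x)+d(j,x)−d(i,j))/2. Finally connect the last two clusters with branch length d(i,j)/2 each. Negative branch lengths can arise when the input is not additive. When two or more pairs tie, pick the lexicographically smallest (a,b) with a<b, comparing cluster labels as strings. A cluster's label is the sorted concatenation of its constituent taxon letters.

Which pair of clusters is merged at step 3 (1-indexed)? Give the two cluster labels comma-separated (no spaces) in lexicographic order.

I,QSU

step 1: merge (Q,S) at d=17, Q=-235; branch lengths Q→53/8, S→83/8; new cluster QS
  updated: d(I,QS)=85/2, d(L,QS)=47/2, d(QS,U)=14, d(QS,Y)=41/2
step 2: merge (QS,U) at d=14, Q=-299/2; branch lengths QS→103/12, U→65/12; new cluster QSU
  updated: d(I,QSU)=105/4, d(L,QSU)=105/4, d(QSU,Y)=33/4
step 3: merge (I,QSU) at d=105/4, Q=-159/2; branch lengths I→63/4, QSU→21/2; new cluster IQSU
  updated: d(IQSU,L)=17, d(IQSU,Y)=-7/2
step 4: merge (IQSU,L) at d=17, Q=-35/2; branch lengths IQSU→19/4, L→49/4; new cluster ILQSU
  updated: d(ILQSU,Y)=-33/4
step 5: merge (ILQSU,Y) at d=-33/4; branch lengths ILQSU→-33/8, Y→-33/8; new cluster ILQSUY
final tree: (((I:63/4,((Q:53/8,S:83/8):103/12,U:65/12):21/2):19/4,L:49/4):-33/8,Y:-33/8)
total length: 66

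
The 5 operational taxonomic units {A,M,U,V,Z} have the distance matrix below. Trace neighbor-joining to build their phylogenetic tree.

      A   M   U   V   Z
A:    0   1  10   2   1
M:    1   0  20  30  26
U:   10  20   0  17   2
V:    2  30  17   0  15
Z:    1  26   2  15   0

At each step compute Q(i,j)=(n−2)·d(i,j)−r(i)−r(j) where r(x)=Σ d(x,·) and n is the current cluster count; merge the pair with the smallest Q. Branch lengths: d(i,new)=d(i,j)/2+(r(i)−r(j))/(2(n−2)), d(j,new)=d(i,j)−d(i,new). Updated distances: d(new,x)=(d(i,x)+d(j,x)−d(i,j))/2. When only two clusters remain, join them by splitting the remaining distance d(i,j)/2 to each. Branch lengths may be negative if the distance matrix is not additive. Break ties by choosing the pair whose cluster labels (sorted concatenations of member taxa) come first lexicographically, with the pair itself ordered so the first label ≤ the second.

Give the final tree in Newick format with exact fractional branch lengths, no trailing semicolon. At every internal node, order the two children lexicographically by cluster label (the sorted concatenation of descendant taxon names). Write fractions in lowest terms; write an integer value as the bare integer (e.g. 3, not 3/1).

step 1: merge (A,M) at d=1, Q=-88; branch lengths A→-10, M→11; new cluster AM
  updated: d(AM,U)=29/2, d(AM,V)=31/2, d(AM,Z)=13
step 2: merge (AM,V) at d=31/2, Q=-119/2; branch lengths AM→53/8, V→71/8; new cluster AMV
  updated: d(AMV,U)=8, d(AMV,Z)=25/4
step 3: merge (AMV,U) at d=8, Q=-65/4; branch lengths AMV→49/8, U→15/8; new cluster AMUV
  updated: d(AMUV,Z)=1/8
step 4: merge (AMUV,Z) at d=1/8; branch lengths AMUV→1/16, Z→1/16; new cluster AMUVZ
final tree: ((((A:-10,M:11):53/8,V:71/8):49/8,U:15/8):1/16,Z:1/16)
total length: 197/8

((((A:-10,M:11):53/8,V:71/8):49/8,U:15/8):1/16,Z:1/16)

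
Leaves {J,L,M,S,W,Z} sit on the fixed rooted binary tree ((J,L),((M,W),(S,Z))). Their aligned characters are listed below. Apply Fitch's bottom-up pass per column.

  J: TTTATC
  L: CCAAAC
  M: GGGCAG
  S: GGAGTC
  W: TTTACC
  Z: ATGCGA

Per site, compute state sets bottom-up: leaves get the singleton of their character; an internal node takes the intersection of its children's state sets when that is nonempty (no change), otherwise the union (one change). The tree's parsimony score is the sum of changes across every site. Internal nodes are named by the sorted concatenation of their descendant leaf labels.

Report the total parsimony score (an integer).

20

JL@0: {T} ∪ {C} = {C,T} (union, +1)
MW@0: {G} ∪ {T} = {G,T} (union, +1)
SZ@0: {G} ∪ {A} = {A,G} (union, +1)
MSWZ@0: {G,T} ∩ {A,G} = {G} (intersection, +0)
JLMSWZ@0: {C,T} ∪ {G} = {C,G,T} (union, +1)
JL@1: {T} ∪ {C} = {C,T} (union, +1)
MW@1: {G} ∪ {T} = {G,T} (union, +1)
SZ@1: {G} ∪ {T} = {G,T} (union, +1)
MSWZ@1: {G,T} ∩ {G,T} = {G,T} (intersection, +0)
JLMSWZ@1: {C,T} ∩ {G,T} = {T} (intersection, +0)
JL@2: {T} ∪ {A} = {A,T} (union, +1)
MW@2: {G} ∪ {T} = {G,T} (union, +1)
SZ@2: {A} ∪ {G} = {A,G} (union, +1)
MSWZ@2: {G,T} ∩ {A,G} = {G} (intersection, +0)
JLMSWZ@2: {A,T} ∪ {G} = {A,G,T} (union, +1)
JL@3: {A} ∩ {A} = {A} (intersection, +0)
MW@3: {C} ∪ {A} = {A,C} (union, +1)
SZ@3: {G} ∪ {C} = {C,G} (union, +1)
MSWZ@3: {A,C} ∩ {C,G} = {C} (intersection, +0)
JLMSWZ@3: {A} ∪ {C} = {A,C} (union, +1)
JL@4: {T} ∪ {A} = {A,T} (union, +1)
MW@4: {A} ∪ {C} = {A,C} (union, +1)
SZ@4: {T} ∪ {G} = {G,T} (union, +1)
MSWZ@4: {A,C} ∪ {G,T} = {A,C,G,T} (union, +1)
JLMSWZ@4: {A,T} ∩ {A,C,G,T} = {A,T} (intersection, +0)
JL@5: {C} ∩ {C} = {C} (intersection, +0)
MW@5: {G} ∪ {C} = {C,G} (union, +1)
SZ@5: {C} ∪ {A} = {A,C} (union, +1)
MSWZ@5: {C,G} ∩ {A,C} = {C} (intersection, +0)
JLMSWZ@5: {C} ∩ {C} = {C} (intersection, +0)
per-site changes: [4, 3, 4, 3, 4, 2]; total = 20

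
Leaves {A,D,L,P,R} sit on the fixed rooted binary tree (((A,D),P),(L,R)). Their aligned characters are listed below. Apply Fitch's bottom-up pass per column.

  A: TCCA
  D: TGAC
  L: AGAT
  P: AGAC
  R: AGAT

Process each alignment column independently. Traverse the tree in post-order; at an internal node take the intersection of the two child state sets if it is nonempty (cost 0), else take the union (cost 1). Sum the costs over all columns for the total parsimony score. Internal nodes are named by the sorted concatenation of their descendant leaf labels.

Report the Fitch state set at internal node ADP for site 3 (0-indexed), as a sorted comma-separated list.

C

[col 0] AD: children A:{T}, D:{T} ∩→ {T}; cost 0
[col 0] ADP: children AD:{T}, P:{A} ∪→ {A,T}; cost 1
[col 0] LR: children L:{A}, R:{A} ∩→ {A}; cost 0
[col 0] ADLPR: children ADP:{A,T}, LR:{A} ∩→ {A}; cost 0
[col 1] AD: children A:{C}, D:{G} ∪→ {C,G}; cost 1
[col 1] ADP: children AD:{C,G}, P:{G} ∩→ {G}; cost 0
[col 1] LR: children L:{G}, R:{G} ∩→ {G}; cost 0
[col 1] ADLPR: children ADP:{G}, LR:{G} ∩→ {G}; cost 0
[col 2] AD: children A:{C}, D:{A} ∪→ {A,C}; cost 1
[col 2] ADP: children AD:{A,C}, P:{A} ∩→ {A}; cost 0
[col 2] LR: children L:{A}, R:{A} ∩→ {A}; cost 0
[col 2] ADLPR: children ADP:{A}, LR:{A} ∩→ {A}; cost 0
[col 3] AD: children A:{A}, D:{C} ∪→ {A,C}; cost 1
[col 3] ADP: children AD:{A,C}, P:{C} ∩→ {C}; cost 0
[col 3] LR: children L:{T}, R:{T} ∩→ {T}; cost 0
[col 3] ADLPR: children ADP:{C}, LR:{T} ∪→ {C,T}; cost 1
per-site changes: [1, 1, 1, 2]; total = 5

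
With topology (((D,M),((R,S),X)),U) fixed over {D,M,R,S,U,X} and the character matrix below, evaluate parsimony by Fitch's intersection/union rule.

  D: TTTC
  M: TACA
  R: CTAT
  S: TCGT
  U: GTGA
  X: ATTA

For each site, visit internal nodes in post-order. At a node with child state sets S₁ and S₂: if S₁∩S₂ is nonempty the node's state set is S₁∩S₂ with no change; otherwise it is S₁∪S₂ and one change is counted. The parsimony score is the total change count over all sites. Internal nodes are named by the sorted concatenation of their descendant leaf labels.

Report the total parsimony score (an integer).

11

DM@0: {T} ∩ {T} = {T} (intersection, +0)
RS@0: {C} ∪ {T} = {C,T} (union, +1)
RSX@0: {C,T} ∪ {A} = {A,C,T} (union, +1)
DMRSX@0: {T} ∩ {A,C,T} = {T} (intersection, +0)
DMRSUX@0: {T} ∪ {G} = {G,T} (union, +1)
DM@1: {T} ∪ {A} = {A,T} (union, +1)
RS@1: {T} ∪ {C} = {C,T} (union, +1)
RSX@1: {C,T} ∩ {T} = {T} (intersection, +0)
DMRSX@1: {A,T} ∩ {T} = {T} (intersection, +0)
DMRSUX@1: {T} ∩ {T} = {T} (intersection, +0)
DM@2: {T} ∪ {C} = {C,T} (union, +1)
RS@2: {A} ∪ {G} = {A,G} (union, +1)
RSX@2: {A,G} ∪ {T} = {A,G,T} (union, +1)
DMRSX@2: {C,T} ∩ {A,G,T} = {T} (intersection, +0)
DMRSUX@2: {T} ∪ {G} = {G,T} (union, +1)
DM@3: {C} ∪ {A} = {A,C} (union, +1)
RS@3: {T} ∩ {T} = {T} (intersection, +0)
RSX@3: {T} ∪ {A} = {A,T} (union, +1)
DMRSX@3: {A,C} ∩ {A,T} = {A} (intersection, +0)
DMRSUX@3: {A} ∩ {A} = {A} (intersection, +0)
per-site changes: [3, 2, 4, 2]; total = 11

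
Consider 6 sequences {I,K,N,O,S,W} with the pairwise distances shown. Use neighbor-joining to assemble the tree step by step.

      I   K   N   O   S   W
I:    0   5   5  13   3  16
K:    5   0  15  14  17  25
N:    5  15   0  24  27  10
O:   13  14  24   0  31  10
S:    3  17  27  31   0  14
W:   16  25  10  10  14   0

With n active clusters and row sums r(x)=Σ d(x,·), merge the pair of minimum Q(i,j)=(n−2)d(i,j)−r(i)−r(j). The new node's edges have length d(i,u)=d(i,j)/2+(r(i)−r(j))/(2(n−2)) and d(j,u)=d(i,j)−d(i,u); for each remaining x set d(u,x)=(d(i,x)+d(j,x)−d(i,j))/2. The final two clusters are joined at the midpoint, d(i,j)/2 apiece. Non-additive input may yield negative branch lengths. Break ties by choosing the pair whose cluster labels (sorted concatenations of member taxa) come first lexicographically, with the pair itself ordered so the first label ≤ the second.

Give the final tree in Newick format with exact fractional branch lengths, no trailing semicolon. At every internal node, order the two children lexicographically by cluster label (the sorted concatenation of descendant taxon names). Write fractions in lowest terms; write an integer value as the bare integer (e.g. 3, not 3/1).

iteration 1: select O,W (d=10, Q=-127); attach at lengths (57/8, 23/8); label the merged cluster OW
  updated: d(I,OW)=19/2, d(K,OW)=29/2, d(N,OW)=12, d(OW,S)=35/2
iteration 2: select I,S (d=3, Q=-78); attach at lengths (-11/2, 17/2); label the merged cluster IS
  updated: d(IS,K)=19/2, d(IS,N)=29/2, d(IS,OW)=12
iteration 3: select IS,K (d=19/2, Q=-56); attach at lengths (4, 11/2); label the merged cluster IKS
  updated: d(IKS,N)=10, d(IKS,OW)=17/2
iteration 4: select IKS,N (d=10, Q=-61/2); attach at lengths (13/4, 27/4); label the merged cluster IKNS
  updated: d(IKNS,OW)=21/4
iteration 5: select IKNS,OW (d=21/4); attach at lengths (21/8, 21/8); label the merged cluster IKNOSW
final tree: ((((I:-11/2,S:17/2):4,K:11/2):13/4,N:27/4):21/8,(O:57/8,W:23/8):21/8)
total length: 151/4

((((I:-11/2,S:17/2):4,K:11/2):13/4,N:27/4):21/8,(O:57/8,W:23/8):21/8)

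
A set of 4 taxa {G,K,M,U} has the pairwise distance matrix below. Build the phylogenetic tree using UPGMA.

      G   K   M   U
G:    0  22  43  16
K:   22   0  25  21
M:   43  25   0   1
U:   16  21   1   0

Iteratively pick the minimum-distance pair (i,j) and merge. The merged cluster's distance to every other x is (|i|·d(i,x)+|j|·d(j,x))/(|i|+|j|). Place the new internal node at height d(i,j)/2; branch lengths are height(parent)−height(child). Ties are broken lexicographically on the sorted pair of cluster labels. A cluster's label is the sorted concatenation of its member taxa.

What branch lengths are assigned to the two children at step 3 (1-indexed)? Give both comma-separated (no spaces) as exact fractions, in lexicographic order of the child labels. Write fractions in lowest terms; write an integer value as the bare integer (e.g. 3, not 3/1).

17/8,101/8

iteration 1: select M,U (d=1); attach at lengths (1/2, 1/2); label the merged cluster MU
  updated: d(G,MU)=59/2, d(K,MU)=23
iteration 2: select G,K (d=22); attach at lengths (11, 11); label the merged cluster GK
  updated: d(GK,MU)=105/4
iteration 3: select GK,MU (d=105/4); attach at lengths (17/8, 101/8); label the merged cluster GKMU
final tree: ((G:11,K:11):17/8,(M:1/2,U:1/2):101/8)
total length: 151/4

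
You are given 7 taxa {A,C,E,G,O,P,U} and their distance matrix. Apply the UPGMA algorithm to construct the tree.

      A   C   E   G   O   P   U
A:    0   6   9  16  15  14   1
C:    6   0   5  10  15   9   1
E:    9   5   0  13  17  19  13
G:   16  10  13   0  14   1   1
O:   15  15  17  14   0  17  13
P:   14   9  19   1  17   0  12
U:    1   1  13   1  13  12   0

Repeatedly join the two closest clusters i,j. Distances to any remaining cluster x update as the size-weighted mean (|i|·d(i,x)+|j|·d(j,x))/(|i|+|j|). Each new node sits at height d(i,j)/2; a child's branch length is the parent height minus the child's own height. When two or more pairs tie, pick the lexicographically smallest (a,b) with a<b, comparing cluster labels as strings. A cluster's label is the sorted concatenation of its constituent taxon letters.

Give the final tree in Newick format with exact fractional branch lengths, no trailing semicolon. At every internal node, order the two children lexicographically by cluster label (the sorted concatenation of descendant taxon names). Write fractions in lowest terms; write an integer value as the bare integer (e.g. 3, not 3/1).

step 1: merge (A,U) at d=1; branch lengths A→1/2, U→1/2; new cluster AU
  updated: d(AU,C)=7/2, d(AU,E)=11, d(AU,G)=17/2, d(AU,O)=14, d(AU,P)=13
step 2: merge (G,P) at d=1; branch lengths G→1/2, P→1/2; new cluster GP
  updated: d(AU,GP)=43/4, d(C,GP)=19/2, d(E,GP)=16, d(GP,O)=31/2
step 3: merge (AU,C) at d=7/2; branch lengths AU→5/4, C→7/4; new cluster ACU
  updated: d(ACU,E)=9, d(ACU,GP)=31/3, d(ACU,O)=43/3
step 4: merge (ACU,E) at d=9; branch lengths ACU→11/4, E→9/2; new cluster ACEU
  updated: d(ACEU,GP)=47/4, d(ACEU,O)=15
step 5: merge (ACEU,GP) at d=47/4; branch lengths ACEU→11/8, GP→43/8; new cluster ACEGPU
  updated: d(ACEGPU,O)=91/6
step 6: merge (ACEGPU,O) at d=91/6; branch lengths ACEGPU→41/24, O→91/12; new cluster ACEGOPU
final tree: (((((A:1/2,U:1/2):5/4,C:7/4):11/4,E:9/2):11/8,(G:1/2,P:1/2):43/8):41/24,O:91/12)
total length: 679/24

(((((A:1/2,U:1/2):5/4,C:7/4):11/4,E:9/2):11/8,(G:1/2,P:1/2):43/8):41/24,O:91/12)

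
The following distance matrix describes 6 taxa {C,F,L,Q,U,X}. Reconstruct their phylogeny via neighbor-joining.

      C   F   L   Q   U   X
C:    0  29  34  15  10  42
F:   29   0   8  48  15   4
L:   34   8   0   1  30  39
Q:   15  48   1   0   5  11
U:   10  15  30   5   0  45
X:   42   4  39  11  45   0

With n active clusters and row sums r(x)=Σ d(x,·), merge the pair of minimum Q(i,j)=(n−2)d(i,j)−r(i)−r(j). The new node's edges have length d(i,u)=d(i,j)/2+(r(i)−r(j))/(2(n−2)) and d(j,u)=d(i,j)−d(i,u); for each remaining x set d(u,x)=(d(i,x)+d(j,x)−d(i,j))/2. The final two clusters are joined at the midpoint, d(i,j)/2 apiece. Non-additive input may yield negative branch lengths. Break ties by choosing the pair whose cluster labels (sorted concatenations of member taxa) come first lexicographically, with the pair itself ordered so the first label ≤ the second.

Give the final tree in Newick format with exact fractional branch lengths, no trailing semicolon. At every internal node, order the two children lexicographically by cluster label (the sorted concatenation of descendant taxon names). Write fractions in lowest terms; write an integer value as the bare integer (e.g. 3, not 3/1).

((((C:33/4,U:7/4):137/16,Q:-57/16):113/16,(F:-21/8,X:53/8):273/16):71/32,L:71/32)

iteration 1: select F,X (d=4, Q=-229); attach at lengths (-21/8, 53/8); label the merged cluster FX
  updated: d(C,FX)=67/2, d(FX,L)=43/2, d(FX,Q)=55/2, d(FX,U)=28
iteration 2: select C,U (d=10, Q=-271/2); attach at lengths (33/4, 7/4); label the merged cluster CU
  updated: d(CU,FX)=103/4, d(CU,L)=27, d(CU,Q)=5
iteration 3: select CU,Q (d=5, Q=-325/4); attach at lengths (137/16, -57/16); label the merged cluster CQU
  updated: d(CQU,FX)=193/8, d(CQU,L)=23/2
iteration 4: select CQU,FX (d=193/8, Q=-457/8); attach at lengths (113/16, 273/16); label the merged cluster CFQUX
  updated: d(CFQUX,L)=71/16
iteration 5: select CFQUX,L (d=71/16); attach at lengths (71/32, 71/32); label the merged cluster CFLQUX
final tree: ((((C:33/4,U:7/4):137/16,Q:-57/16):113/16,(F:-21/8,X:53/8):273/16):71/32,L:71/32)
total length: 761/16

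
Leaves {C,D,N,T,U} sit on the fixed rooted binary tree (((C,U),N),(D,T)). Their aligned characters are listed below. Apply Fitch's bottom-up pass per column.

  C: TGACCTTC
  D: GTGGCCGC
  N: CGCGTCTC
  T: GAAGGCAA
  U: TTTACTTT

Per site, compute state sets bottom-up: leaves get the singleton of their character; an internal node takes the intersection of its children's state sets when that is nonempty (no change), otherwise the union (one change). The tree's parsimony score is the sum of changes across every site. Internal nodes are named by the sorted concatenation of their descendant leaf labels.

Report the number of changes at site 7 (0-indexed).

2

CU@0: {T} ∩ {T} = {T} (intersection, +0)
CNU@0: {T} ∪ {C} = {C,T} (union, +1)
DT@0: {G} ∩ {G} = {G} (intersection, +0)
CDNTU@0: {C,T} ∪ {G} = {C,G,T} (union, +1)
CU@1: {G} ∪ {T} = {G,T} (union, +1)
CNU@1: {G,T} ∩ {G} = {G} (intersection, +0)
DT@1: {T} ∪ {A} = {A,T} (union, +1)
CDNTU@1: {G} ∪ {A,T} = {A,G,T} (union, +1)
CU@2: {A} ∪ {T} = {A,T} (union, +1)
CNU@2: {A,T} ∪ {C} = {A,C,T} (union, +1)
DT@2: {G} ∪ {A} = {A,G} (union, +1)
CDNTU@2: {A,C,T} ∩ {A,G} = {A} (intersection, +0)
CU@3: {C} ∪ {A} = {A,C} (union, +1)
CNU@3: {A,C} ∪ {G} = {A,C,G} (union, +1)
DT@3: {G} ∩ {G} = {G} (intersection, +0)
CDNTU@3: {A,C,G} ∩ {G} = {G} (intersection, +0)
CU@4: {C} ∩ {C} = {C} (intersection, +0)
CNU@4: {C} ∪ {T} = {C,T} (union, +1)
DT@4: {C} ∪ {G} = {C,G} (union, +1)
CDNTU@4: {C,T} ∩ {C,G} = {C} (intersection, +0)
CU@5: {T} ∩ {T} = {T} (intersection, +0)
CNU@5: {T} ∪ {C} = {C,T} (union, +1)
DT@5: {C} ∩ {C} = {C} (intersection, +0)
CDNTU@5: {C,T} ∩ {C} = {C} (intersection, +0)
CU@6: {T} ∩ {T} = {T} (intersection, +0)
CNU@6: {T} ∩ {T} = {T} (intersection, +0)
DT@6: {G} ∪ {A} = {A,G} (union, +1)
CDNTU@6: {T} ∪ {A,G} = {A,G,T} (union, +1)
CU@7: {C} ∪ {T} = {C,T} (union, +1)
CNU@7: {C,T} ∩ {C} = {C} (intersection, +0)
DT@7: {C} ∪ {A} = {A,C} (union, +1)
CDNTU@7: {C} ∩ {A,C} = {C} (intersection, +0)
per-site changes: [2, 3, 3, 2, 2, 1, 2, 2]; total = 17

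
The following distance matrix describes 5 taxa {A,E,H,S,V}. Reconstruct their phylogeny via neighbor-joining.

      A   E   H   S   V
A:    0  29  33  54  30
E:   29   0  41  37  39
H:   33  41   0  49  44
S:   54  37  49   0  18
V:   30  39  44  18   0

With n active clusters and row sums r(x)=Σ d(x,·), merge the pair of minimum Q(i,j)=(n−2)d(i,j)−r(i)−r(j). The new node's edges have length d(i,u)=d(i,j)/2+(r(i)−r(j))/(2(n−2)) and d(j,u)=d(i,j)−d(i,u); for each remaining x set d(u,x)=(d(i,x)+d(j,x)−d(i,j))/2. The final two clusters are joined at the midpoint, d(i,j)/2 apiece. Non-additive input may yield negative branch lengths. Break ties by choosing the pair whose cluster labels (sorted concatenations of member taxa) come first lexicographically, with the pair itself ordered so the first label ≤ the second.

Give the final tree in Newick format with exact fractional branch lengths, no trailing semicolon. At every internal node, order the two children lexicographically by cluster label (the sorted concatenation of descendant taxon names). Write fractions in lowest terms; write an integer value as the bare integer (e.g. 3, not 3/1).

1. join S+V (d=18, Q=-235) ⇒ SV; edges |S|=27/2, |V|=9/2
  updated: d(A,SV)=33, d(E,SV)=29, d(H,SV)=75/2
2. join A+H (d=33, Q=-281/2) ⇒ AH; edges |A|=99/8, |H|=165/8
  updated: d(AH,E)=37/2, d(AH,SV)=75/4
3. join AH+E (d=37/2, Q=-265/4) ⇒ AEH; edges |AH|=33/8, |E|=115/8
  updated: d(AEH,SV)=117/8
4. join AEH+SV (d=117/8) ⇒ AEHSV; edges |AEH|=117/16, |SV|=117/16
final tree: (((A:99/8,H:165/8):33/8,E:115/8):117/16,(S:27/2,V:9/2):117/16)
total length: 673/8

(((A:99/8,H:165/8):33/8,E:115/8):117/16,(S:27/2,V:9/2):117/16)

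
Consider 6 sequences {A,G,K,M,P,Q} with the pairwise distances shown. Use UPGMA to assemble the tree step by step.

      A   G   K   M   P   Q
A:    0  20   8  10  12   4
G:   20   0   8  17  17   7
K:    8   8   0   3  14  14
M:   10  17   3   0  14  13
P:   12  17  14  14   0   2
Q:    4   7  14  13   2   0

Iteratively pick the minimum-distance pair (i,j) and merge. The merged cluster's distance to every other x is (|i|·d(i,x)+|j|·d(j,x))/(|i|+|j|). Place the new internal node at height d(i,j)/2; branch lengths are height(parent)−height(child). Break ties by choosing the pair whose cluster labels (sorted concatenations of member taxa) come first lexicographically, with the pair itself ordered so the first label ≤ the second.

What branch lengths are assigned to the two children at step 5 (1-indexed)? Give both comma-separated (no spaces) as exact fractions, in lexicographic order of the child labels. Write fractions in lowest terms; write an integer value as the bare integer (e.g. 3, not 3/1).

49/60,69/10

iteration 1: select P,Q (d=2); attach at lengths (1, 1); label the merged cluster PQ
  updated: d(A,PQ)=8, d(G,PQ)=12, d(K,PQ)=14, d(M,PQ)=27/2
iteration 2: select K,M (d=3); attach at lengths (3/2, 3/2); label the merged cluster KM
  updated: d(A,KM)=9, d(G,KM)=25/2, d(KM,PQ)=55/4
iteration 3: select A,PQ (d=8); attach at lengths (4, 3); label the merged cluster APQ
  updated: d(APQ,G)=44/3, d(APQ,KM)=73/6
iteration 4: select APQ,KM (d=73/6); attach at lengths (25/12, 55/12); label the merged cluster AKMPQ
  updated: d(AKMPQ,G)=69/5
iteration 5: select AKMPQ,G (d=69/5); attach at lengths (49/60, 69/10); label the merged cluster AGKMPQ
final tree: (((A:4,(P:1,Q:1):3):25/12,(K:3/2,M:3/2):55/12):49/60,G:69/10)
total length: 1583/60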